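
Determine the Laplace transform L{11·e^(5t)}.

L{e^(at)} = 1/(s-a), so L{e^(5t)} = 1/(s-5). Then L{11·e^(5t)} = 11/(s-5)

Final answer: 11/(s-5)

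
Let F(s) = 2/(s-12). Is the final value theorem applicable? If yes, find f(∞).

sF(s) = 2s/(s-12) has a pole at s = 12 in the right half-plane. Theorem does NOT apply (unstable system; f(t) = 2·e^(12t) grows without bound).

Final answer: Not applicable (unstable)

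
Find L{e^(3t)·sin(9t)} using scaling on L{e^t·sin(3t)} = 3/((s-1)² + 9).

Scaling with a=3: L{e^(3t)·sin(9t)} = (1/3) · 3/((s/3-1)² + 9). Simplifying: 9/((s-3)² + 81)

Final answer: 9/((s-3)² + 81)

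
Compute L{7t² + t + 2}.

L{7t² + t + 2} = 7·2/s³ + 1/s² + 2/s = 14/s³ + 1/s² + 2/s

Final answer: 14/s³ + 1/s² + 2/s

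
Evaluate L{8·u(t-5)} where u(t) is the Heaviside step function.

L{u(t-a)} = e^(-as)/s. Here a=5, so L{u(t-5)} = e^(-5s)/s, and L{8·u(t-5)} = 8·e^(-5s)/s

Final answer: 8·e^(-5s)/s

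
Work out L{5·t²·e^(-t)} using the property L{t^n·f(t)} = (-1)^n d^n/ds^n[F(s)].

L{e^(-t)} = 1/(s+1). d/ds[1/(s+1)] = -1/(s+1)². d²/ds²[1/(s+1)] = 2/(s+1)³. So L{t²·e^(-t)} = (-1)² · 2/(s+1)³ = 2/(s+1)³. Then L{5·t²·e^(-t)} = 5·2/(s+1)³ = 10/(s+1)³

Final answer: 10/(s+1)³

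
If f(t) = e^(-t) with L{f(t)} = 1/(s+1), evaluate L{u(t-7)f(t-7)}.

Time shift theorem: L{u(t-a)f(t-a)} = e^(-as)F(s). Here a=7, F(s) = 1/(s+1), so L{u(t-7)f(t-7)} = e^(-7s)·1/(s+1)

Final answer: e^(-7s)·1/(s+1)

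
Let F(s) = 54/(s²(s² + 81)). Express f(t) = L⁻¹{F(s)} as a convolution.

54/(s²(s² + 81)) = (1/s²)·(54/(s² + 81)) = L{t}·L{6·sin(9t)}. So f(t) = t*(6·sin(9t)) = ∫₀ᵗ 6τ·sin(9(t-τ)) dτ

Final answer: ∫₀ᵗ 6τ·sin(9(t-τ)) dτ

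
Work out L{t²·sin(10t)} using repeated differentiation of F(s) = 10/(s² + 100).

F(s) = 10/(s² + 100). F'(s) = -20s/(s² + 100)². F''(s) = -20(100 - 3s²)/(s² + 100)³ = (60s² - 2000)/(s² + 100)³. So L{t²·sin(10t)} = (-1)² F''(s) = (60s² - 2000)/(s² + 100)³

Final answer: (60s² - 2000)/(s² + 100)³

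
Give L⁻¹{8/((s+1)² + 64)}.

Form: b/((s-a)² + b²) → e^(at)sin(bt). With a=-1, b=8

Final answer: e^(-t)·sin(8t)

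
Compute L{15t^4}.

L{t^n} = n!/s^(n+1). So L{15t^4} = 15·4!/s^5 = 360/s^5

Final answer: 360/s^5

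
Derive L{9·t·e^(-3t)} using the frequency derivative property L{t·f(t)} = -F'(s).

L{e^(-3t)} = 1/(s+3). By frequency derivative: L{t·e^(-3t)} = -d/ds[1/(s+3)] = -(-1)/(s+3)² = 1/(s+3)². Then L{9·t·e^(-3t)} = 9·1/(s+3)² = 9/(s+3)²

Final answer: 9/(s+3)²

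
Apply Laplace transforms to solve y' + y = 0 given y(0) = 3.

L{y'} + L{y} = 0. sY - 3 + Y = 0. Y(s+1) = 3. Y = 3/(s+1)

Final answer: y(t) = 3e^(-t)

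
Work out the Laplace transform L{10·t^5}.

L{t^n} = n!/s^(n+1), so L{t^5} = 120/s^6. Then L{10·t^5} = 10·120/s^6 = 1200/s^6

Final answer: 1200/s^6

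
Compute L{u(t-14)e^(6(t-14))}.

u(t-a)f(t-a) with f(t)=e^(6t). L{e^(6t)} = 1/(s-6). By time shift: e^(-14s)/(s-6)

Final answer: e^(-14s)/(s-6)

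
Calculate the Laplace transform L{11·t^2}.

L{t^n} = n!/s^(n+1), so L{t^2} = 2/s^3. Then L{11·t^2} = 11·2/s^3 = 22/s^3

Final answer: 22/s^3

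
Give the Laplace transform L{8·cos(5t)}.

L{cos(ωt)} = s/(s² + ω²), so L{cos(5t)} = s/(s² + 25). Then L{8·cos(5t)} = 8·s/(s² + 25) = 8s/(s² + 25)

Final answer: 8s/(s² + 25)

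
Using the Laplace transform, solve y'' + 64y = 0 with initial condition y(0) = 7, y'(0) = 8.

L{y''} + 64L{y} = 0. s²Y - 7s - 8 + 64Y = 0. Y(s² + 64) = 7s + 8. Y = (7s + 8)/(s² + 64). Inverting: y(t) = 7cos(8t) + sin(8t)

Final answer: y(t) = 7cos(8t) + sin(8t)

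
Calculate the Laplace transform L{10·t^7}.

L{t^n} = n!/s^(n+1), so L{t^7} = 5040/s^8. Then L{10·t^7} = 10·5040/s^8 = 50400/s^8

Final answer: 50400/s^8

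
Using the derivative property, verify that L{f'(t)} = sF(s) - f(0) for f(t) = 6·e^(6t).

f'(t) = 36e^(6t). Direct: L{f'(t)} = 36/(s-6). Property: s·6/(s-6) - 6 = (6s - 6(s-6))/(s-6) = 36/(s-6). ✓

Final answer: 36/(s-6)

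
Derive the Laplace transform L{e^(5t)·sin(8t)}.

L{e^(at)·sin(ωt)} = ω/((s-a)² + ω²), so L{e^(5t)·sin(8t)} = 8/((s-5)² + 64)

Final answer: 8/((s-5)² + 64)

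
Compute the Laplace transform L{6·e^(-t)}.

L{e^(at)} = 1/(s-a), so L{e^(-t)} = 1/(s+1). Then L{6·e^(-t)} = 6/(s+1)

Final answer: 6/(s+1)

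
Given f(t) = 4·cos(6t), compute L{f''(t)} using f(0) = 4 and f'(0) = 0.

F(s) = 4s/(s² + 36). L{f''(t)} = s²F(s) - sf(0) - f'(0) = 4s³/(s² + 36) - 4s = (4s³ - 4s(s² + 36))/(s² + 36) = -144s/(s² + 36)

Final answer: -144s/(s² + 36)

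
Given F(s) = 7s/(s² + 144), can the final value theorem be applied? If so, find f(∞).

The final value theorem requires all poles of sF(s) in the left half-plane. sF(s) = 7s²/(s² + 144) has poles at s = ±12i (imaginary axis). Theorem does NOT apply (oscillatory system).

Final answer: Not applicable (oscillatory)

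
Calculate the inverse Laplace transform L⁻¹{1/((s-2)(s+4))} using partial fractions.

Decompose: A/(s-2) + B/(s+4). A = 1/6, B = -1/6. f(t) = (e^(2t) - e^(-4t))/6

Final answer: (e^(2t) - e^(-4t))/6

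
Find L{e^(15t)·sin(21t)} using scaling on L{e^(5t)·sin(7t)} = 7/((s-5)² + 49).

Scaling with a=3: L{e^(15t)·sin(21t)} = (1/3) · 7/((s/3-5)² + 49). Simplifying: 21/((s-15)² + 441)

Final answer: 21/((s-15)² + 441)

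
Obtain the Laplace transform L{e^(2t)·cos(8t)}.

L{e^(at)·cos(ωt)} = (s-a)/((s-a)² + ω²), so L{e^(2t)·cos(8t)} = (s-2)/((s-2)² + 64)

Final answer: (s-2)/((s-2)² + 64)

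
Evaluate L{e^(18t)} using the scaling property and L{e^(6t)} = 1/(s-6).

Using L{f(at)} = (1/a)F(s/a) with a=3 and f(t) = e^(6t): L{e^(18t)} = (1/3) · 1/((s/3)-6) = (1/3) · 3/(s-18) = 1/(s-18)

Final answer: 1/(s-18)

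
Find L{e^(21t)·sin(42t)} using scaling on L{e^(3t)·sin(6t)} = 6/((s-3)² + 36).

Scaling with a=7: L{e^(21t)·sin(42t)} = (1/7) · 6/((s/7-3)² + 36). Simplifying: 42/((s-21)² + 1764)

Final answer: 42/((s-21)² + 1764)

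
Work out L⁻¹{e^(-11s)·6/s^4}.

L⁻¹{6/s^4} = t^3. By the time shift theorem, L⁻¹{e^(-as)F(s)} = u(t-a)f(t-a) with a=11, so L⁻¹{e^(-11s)·6/s^4} = u(t-11)·(t-11)^3

Final answer: u(t-11)·(t-11)^3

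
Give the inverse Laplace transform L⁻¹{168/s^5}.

L⁻¹{n!/s^(n+1)} = t^n with n=4. So L⁻¹{24/s^5} = t^4, and L⁻¹{168/s^5} = (168/24)·t^4 = 7·t^4

Final answer: 7·t^4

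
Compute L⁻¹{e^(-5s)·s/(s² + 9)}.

L⁻¹{s/(s² + 9)} = cos(3t). By the time shift theorem, L⁻¹{e^(-as)F(s)} = u(t-a)f(t-a) with a=5, so L⁻¹{e^(-5s)·s/(s² + 9)} = u(t-5)·cos(3(t-5))

Final answer: u(t-5)·cos(3(t-5))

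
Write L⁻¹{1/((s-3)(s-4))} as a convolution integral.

1/((s-3)(s-4)) = (1/(s-3))·(1/(s-4)) = L{e^(3t)}·L{e^(4t)}. So f(t) = e^(3t)*e^(4t) = ∫₀ᵗ e^(3τ)·e^(4(t-τ)) dτ

Final answer: ∫₀ᵗ e^(3τ)·e^(4(t-τ)) dτ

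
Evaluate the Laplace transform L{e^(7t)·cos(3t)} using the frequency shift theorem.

Frequency shift: L{e^(at)f(t)} = F(s-a). L{e^(7t)·cos(3t)} = (s-7)/((s-7)² + 9)

Final answer: (s-7)/((s-7)² + 9)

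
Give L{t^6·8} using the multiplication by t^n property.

L{8} = 8/s. d^1/ds^1[1/s] = -1/s². d^2/ds^2[1/s] = 2/s^3. d^3/ds^3[1/s] = -6/s^4. d^4/ds^4[1/s] = 24/s^5. d^5/ds^5[1/s] = -120/s^6. d^6/ds^6[1/s] = 720/s^7. So L{t^6} = (-1)^{6}·720/s^7 = 720/s^7. Then L{t^6·8} = 8·720/s^7 = 5760/s^7

Final answer: 5760/s^7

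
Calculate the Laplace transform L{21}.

L{21} = 21 · L{1} = 21/s

Final answer: 21/s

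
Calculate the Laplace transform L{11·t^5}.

L{t^n} = n!/s^(n+1), so L{t^5} = 120/s^6. Then L{11·t^5} = 11·120/s^6 = 1320/s^6

Final answer: 1320/s^6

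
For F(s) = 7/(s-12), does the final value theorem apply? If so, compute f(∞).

sF(s) = 7s/(s-12) has a pole at s = 12 in the right half-plane. Theorem does NOT apply (unstable system; f(t) = 7·e^(12t) grows without bound).

Final answer: Not applicable (unstable)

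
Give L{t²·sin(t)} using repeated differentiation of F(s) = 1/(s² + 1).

F(s) = 1/(s² + 1). F'(s) = -2s/(s² + 1)². F''(s) = -2(1 - 3s²)/(s² + 1)³ = (6s² - 2)/(s² + 1)³. So L{t²·sin(t)} = (-1)² F''(s) = (6s² - 2)/(s² + 1)³

Final answer: (6s² - 2)/(s² + 1)³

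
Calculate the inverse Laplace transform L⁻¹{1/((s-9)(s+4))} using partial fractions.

Decompose: A/(s-9) + B/(s+4). A = 1/13, B = -1/13. f(t) = (e^(9t) - e^(-4t))/13

Final answer: (e^(9t) - e^(-4t))/13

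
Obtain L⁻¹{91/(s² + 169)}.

This is the form c·a/(s² + a²) with a = 13, c = 7. L⁻¹ = 7·sin(13t)

Final answer: 7·sin(13t)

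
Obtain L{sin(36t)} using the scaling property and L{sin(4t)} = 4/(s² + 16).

Using L{f(at)} = (1/a)F(s/a) with a=9: L{sin(36t)} = (1/9) · 4/((s/9)² + 16) = (1/9) · 4·81/(s² + 1296) = 36/(s² + 1296)

Final answer: 36/(s² + 1296)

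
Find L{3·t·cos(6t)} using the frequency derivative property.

L{cos(6t)} = s/(s² + 36). Derivative: d/ds[s/(s² + 36)] = [(s² + 36) - s·2s]/(s² + 36)² = (36 - s²)/(s² + 36)². So L{t·cos(6t)} = -F'(s) = (s² - 36)/(s² + 36)². Then L{3·t·cos(6t)} = 3·(s² - 36)/(s² + 36)²

Final answer: 3·(s² - 36)/(s² + 36)²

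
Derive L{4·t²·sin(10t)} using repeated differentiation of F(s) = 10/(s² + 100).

F(s) = 10/(s² + 100). F'(s) = -20s/(s² + 100)². F''(s) = -20(100 - 3s²)/(s² + 100)³ = (60s² - 2000)/(s² + 100)³. So L{t²·sin(10t)} = (-1)² F''(s) = (60s² - 2000)/(s² + 100)³. Then L{4·t²·sin(10t)} = 4·(60s² - 2000)/(s² + 100)³ = (240s² - 8000)/(s² + 100)³

Final answer: (240s² - 8000)/(s² + 100)³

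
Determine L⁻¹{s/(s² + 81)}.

This is the form c·s/(s² + a²) with a = 9. L⁻¹ = cos(9t)

Final answer: cos(9t)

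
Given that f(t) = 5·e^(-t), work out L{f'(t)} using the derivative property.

f(0) = 5, F(s) = 5/(s+1). L{f'(t)} = s·F(s) - f(0) = 5s/(s+1) - 5 = (5s - 5(s+1))/(s+1) = -5/(s+1)

Final answer: -5/(s+1)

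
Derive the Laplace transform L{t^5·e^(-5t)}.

L{t^n·e^(at)} = n!/(s-a)^(n+1), so L{t^5·e^(-5t)} = 120/(s+5)^6

Final answer: 120/(s+5)^6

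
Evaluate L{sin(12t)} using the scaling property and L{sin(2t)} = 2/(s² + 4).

Using L{f(at)} = (1/a)F(s/a) with a=6: L{sin(12t)} = (1/6) · 2/((s/6)² + 4) = (1/6) · 2·36/(s² + 144) = 12/(s² + 144)

Final answer: 12/(s² + 144)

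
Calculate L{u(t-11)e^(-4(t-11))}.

u(t-a)f(t-a) with f(t)=e^(-4t). L{e^(-4t)} = 1/(s+4). By time shift: e^(-11s)/(s+4)

Final answer: e^(-11s)/(s+4)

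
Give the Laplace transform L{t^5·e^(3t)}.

L{t^n·e^(at)} = n!/(s-a)^(n+1), so L{t^5·e^(3t)} = 120/(s-3)^6

Final answer: 120/(s-3)^6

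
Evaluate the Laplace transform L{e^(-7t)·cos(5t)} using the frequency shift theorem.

Frequency shift: L{e^(at)f(t)} = F(s-a). L{e^(-7t)·cos(5t)} = (s+7)/((s+7)² + 25)

Final answer: (s+7)/((s+7)² + 25)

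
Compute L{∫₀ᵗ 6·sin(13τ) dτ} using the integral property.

L{∫₀ᵗ f(τ)dτ} = F(s)/s with F(s) = 78/(s² + 169), so the result is (78/(s² + 169))/s = 78/(s(s² + 169))

Final answer: 78/(s(s² + 169))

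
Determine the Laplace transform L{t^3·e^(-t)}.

L{t^n·e^(at)} = n!/(s-a)^(n+1), so L{t^3·e^(-t)} = 6/(s+1)^4

Final answer: 6/(s+1)^4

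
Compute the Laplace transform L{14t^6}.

L{14t^6} = 14 · L{t^6} = 14 · 720/s^7 = 10080/s^7

Final answer: 10080/s^7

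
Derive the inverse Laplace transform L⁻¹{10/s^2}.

L⁻¹{n!/s^(n+1)} = t^n with n=1. So L⁻¹{1/s^2} = t, and L⁻¹{10/s^2} = (10/1)·t = 10·t

Final answer: 10·t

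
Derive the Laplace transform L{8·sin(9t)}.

L{sin(ωt)} = ω/(s² + ω²), so L{sin(9t)} = 9/(s² + 81). Then L{8·sin(9t)} = 8·9/(s² + 81) = 72/(s² + 81)

Final answer: 72/(s² + 81)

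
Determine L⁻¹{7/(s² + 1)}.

This is the form c·a/(s² + a²) with a = 1, c = 7. L⁻¹ = 7·sin(t)

Final answer: 7·sin(t)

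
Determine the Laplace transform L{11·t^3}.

L{t^n} = n!/s^(n+1), so L{t^3} = 6/s^4. Then L{11·t^3} = 11·6/s^4 = 66/s^4

Final answer: 66/s^4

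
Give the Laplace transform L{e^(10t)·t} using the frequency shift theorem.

L{e^(at)·t^n} = n!/(s-a)^(n+1), so L{e^(10t)·t} = 1/(s-10)^2

Final answer: 1/(s-10)^2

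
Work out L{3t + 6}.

L{3t + 6} = 3·L{t} + 6·L{1} = 3/s² + 6/s

Final answer: 3/s² + 6/s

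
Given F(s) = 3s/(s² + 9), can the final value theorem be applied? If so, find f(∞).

The final value theorem requires all poles of sF(s) in the left half-plane. sF(s) = 3s²/(s² + 9) has poles at s = ±3i (imaginary axis). Theorem does NOT apply (oscillatory system).

Final answer: Not applicable (oscillatory)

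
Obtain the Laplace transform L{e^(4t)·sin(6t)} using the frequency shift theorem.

Frequency shift: L{e^(at)f(t)} = F(s-a). L{e^(4t)·sin(6t)} = 6/((s-4)² + 36)

Final answer: 6/((s-4)² + 36)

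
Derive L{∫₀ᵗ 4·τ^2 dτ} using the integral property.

L{∫₀ᵗ f(τ)dτ} = F(s)/s with f(t) = 4t^2. F(s) = 8/s^3, so L{∫₀ᵗ 4·τ^2 dτ} = (8/s^3)/s = 8/s^4. (Check: ∫₀ᵗ 4·τ^2 dτ = 4t^3/3.)

Final answer: 8/s^4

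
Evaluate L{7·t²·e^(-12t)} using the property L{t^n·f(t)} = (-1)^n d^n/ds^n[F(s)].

L{e^(-12t)} = 1/(s+12). d/ds[1/(s+12)] = -1/(s+12)². d²/ds²[1/(s+12)] = 2/(s+12)³. So L{t²·e^(-12t)} = (-1)² · 2/(s+12)³ = 2/(s+12)³. Then L{7·t²·e^(-12t)} = 7·2/(s+12)³ = 14/(s+12)³

Final answer: 14/(s+12)³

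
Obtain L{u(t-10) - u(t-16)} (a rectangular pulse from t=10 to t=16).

L{u(t-a)} = e^(-as)/s. L{u(t-10) - u(t-16)} = (e^(-10s) - e^(-16s))/s

Final answer: (e^(-10s) - e^(-16s))/s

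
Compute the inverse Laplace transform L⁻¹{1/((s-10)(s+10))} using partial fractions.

Decompose: A/(s-10) + B/(s+10). A = 1/20, B = -1/20. f(t) = (e^(10t) - e^(-10t))/20

Final answer: (e^(10t) - e^(-10t))/20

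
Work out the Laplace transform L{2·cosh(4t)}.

L{cosh(ωt)} = s/(s² - ω²), so L{cosh(4t)} = s/(s² - 16). Then L{2·cosh(4t)} = 2·s/(s² - 16) = 2s/(s² - 16)

Final answer: 2s/(s² - 16)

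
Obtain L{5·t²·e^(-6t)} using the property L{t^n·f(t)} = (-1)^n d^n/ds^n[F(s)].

L{e^(-6t)} = 1/(s+6). d/ds[1/(s+6)] = -1/(s+6)². d²/ds²[1/(s+6)] = 2/(s+6)³. So L{t²·e^(-6t)} = (-1)² · 2/(s+6)³ = 2/(s+6)³. Then L{5·t²·e^(-6t)} = 5·2/(s+6)³ = 10/(s+6)³

Final answer: 10/(s+6)³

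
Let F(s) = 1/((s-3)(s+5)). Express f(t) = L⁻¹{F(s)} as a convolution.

1/((s-3)(s+5)) = (1/(s-3))·(1/(s+5)) = L{e^(3t)}·L{e^(-5t)}. So f(t) = e^(3t)*e^(-5t) = ∫₀ᵗ e^(3τ)·e^(-5(t-τ)) dτ

Final answer: ∫₀ᵗ e^(3τ)·e^(-5(t-τ)) dτ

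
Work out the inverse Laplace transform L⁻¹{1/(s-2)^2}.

L⁻¹{n!/(s-a)^(n+1)} = t^n·e^(at), so L⁻¹{1/(s-2)^2} = t·e^(2t)

Final answer: t·e^(2t)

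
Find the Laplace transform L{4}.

L{4} = 4 · L{1} = 4/s

Final answer: 4/s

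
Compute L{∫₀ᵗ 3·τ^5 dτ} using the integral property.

L{∫₀ᵗ f(τ)dτ} = F(s)/s with f(t) = 3t^5. F(s) = 360/s^6, so L{∫₀ᵗ 3·τ^5 dτ} = (360/s^6)/s = 360/s^7. (Check: ∫₀ᵗ 3·τ^5 dτ = 3t^6/6.)

Final answer: 360/s^7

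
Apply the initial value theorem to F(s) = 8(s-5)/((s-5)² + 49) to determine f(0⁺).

f(0⁺) = lim_{s→∞} sF(s) = lim_{s→∞} 8s(s-5)/((s-5)² + 49) = 8

Final answer: 8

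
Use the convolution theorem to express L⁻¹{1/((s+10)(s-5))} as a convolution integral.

1/((s+10)(s-5)) = (1/(s+10))·(1/(s-5)) = L{e^(-10t)}·L{e^(5t)}. So f(t) = e^(-10t)*e^(5t) = ∫₀ᵗ e^(-10τ)·e^(5(t-τ)) dτ

Final answer: ∫₀ᵗ e^(-10τ)·e^(5(t-τ)) dτ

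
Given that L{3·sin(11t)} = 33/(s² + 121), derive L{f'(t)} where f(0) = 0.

L{f'(t)} = s·F(s) - f(0) = s·33/(s² + 121) - 0 = 33s/(s² + 121)

Final answer: 33s/(s² + 121)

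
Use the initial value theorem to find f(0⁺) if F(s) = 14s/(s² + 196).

f(0⁺) = lim_{s→∞} s·14s/(s² + 196) = lim_{s→∞} 14s²/(s² + 196) = 14

Final answer: 14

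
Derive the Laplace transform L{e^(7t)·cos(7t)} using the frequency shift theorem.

Frequency shift: L{e^(at)f(t)} = F(s-a). L{e^(7t)·cos(7t)} = (s-7)/((s-7)² + 49)

Final answer: (s-7)/((s-7)² + 49)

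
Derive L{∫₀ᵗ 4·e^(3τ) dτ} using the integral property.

L{∫₀ᵗ f(τ)dτ} = F(s)/s with F(s) = 4/(s-3), so L{∫₀ᵗ 4·e^(3τ) dτ} = 4/(s(s-3))

Final answer: 4/(s(s-3))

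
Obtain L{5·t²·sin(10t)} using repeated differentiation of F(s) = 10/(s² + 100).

F(s) = 10/(s² + 100). F'(s) = -20s/(s² + 100)². F''(s) = -20(100 - 3s²)/(s² + 100)³ = (60s² - 2000)/(s² + 100)³. So L{t²·sin(10t)} = (-1)² F''(s) = (60s² - 2000)/(s² + 100)³. Then L{5·t²·sin(10t)} = 5·(60s² - 2000)/(s² + 100)³ = (300s² - 10000)/(s² + 100)³

Final answer: (300s² - 10000)/(s² + 100)³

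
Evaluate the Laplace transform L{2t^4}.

L{2t^4} = 2 · L{t^4} = 2 · 24/s^5 = 48/s^5

Final answer: 48/s^5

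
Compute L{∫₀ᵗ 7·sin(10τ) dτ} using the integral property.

L{∫₀ᵗ f(τ)dτ} = F(s)/s with F(s) = 70/(s² + 100), so the result is (70/(s² + 100))/s = 70/(s(s² + 100))

Final answer: 70/(s(s² + 100))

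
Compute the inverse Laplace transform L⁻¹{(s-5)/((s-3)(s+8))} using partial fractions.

Using partial fractions, f(t) = (-2e^(3t) + 13e^(-8t))/11

Final answer: (-2e^(3t) + 13e^(-8t))/11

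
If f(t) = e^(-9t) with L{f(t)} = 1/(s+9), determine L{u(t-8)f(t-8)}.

Time shift theorem: L{u(t-a)f(t-a)} = e^(-as)F(s). Here a=8, F(s) = 1/(s+9), so L{u(t-8)f(t-8)} = e^(-8s)·1/(s+9)

Final answer: e^(-8s)·1/(s+9)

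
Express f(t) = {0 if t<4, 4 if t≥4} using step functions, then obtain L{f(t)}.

f(t) = 4·u(t-4). L{u(t-4)} = e^(-4s)/s, so L{f(t)} = 4·e^(-4s)/s

Final answer: 4·e^(-4s)/s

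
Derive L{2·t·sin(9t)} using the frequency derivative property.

L{sin(9t)} = 9/(s² + 81). By L{t·f(t)} = -F'(s): -d/ds[9/(s² + 81)] = -(9)·(-2s)/(s² + 81)² = 18s/(s² + 81)². Then L{2·t·sin(9t)} = 2·18s/(s² + 81)² = 36s/(s² + 81)²

Final answer: 36s/(s² + 81)²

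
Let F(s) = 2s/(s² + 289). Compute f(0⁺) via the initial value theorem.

f(0⁺) = lim_{s→∞} s·2s/(s² + 289) = lim_{s→∞} 2s²/(s² + 289) = 2

Final answer: 2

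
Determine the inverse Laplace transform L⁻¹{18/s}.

L⁻¹{c/s} = c, so L⁻¹{18/s} = 18

Final answer: 18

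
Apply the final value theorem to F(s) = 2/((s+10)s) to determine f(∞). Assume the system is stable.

f(∞) = lim_{s→0} sF(s) = lim_{s→0} 2/(s+10) = 1/5

Final answer: 1/5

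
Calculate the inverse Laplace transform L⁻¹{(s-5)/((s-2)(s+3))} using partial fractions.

Using partial fractions, f(t) = (-3e^(2t) + 8e^(-3t))/5

Final answer: (-3e^(2t) + 8e^(-3t))/5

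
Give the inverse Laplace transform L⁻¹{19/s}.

L⁻¹{c/s} = c, so L⁻¹{19/s} = 19

Final answer: 19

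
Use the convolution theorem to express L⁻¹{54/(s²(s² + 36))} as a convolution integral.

54/(s²(s² + 36)) = (1/s²)·(54/(s² + 36)) = L{t}·L{9·sin(6t)}. So f(t) = t*(9·sin(6t)) = ∫₀ᵗ 9τ·sin(6(t-τ)) dτ

Final answer: ∫₀ᵗ 9τ·sin(6(t-τ)) dτ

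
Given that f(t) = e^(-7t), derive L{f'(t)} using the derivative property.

f(0) = 1, F(s) = 1/(s+7). L{f'(t)} = s·F(s) - f(0) = s/(s+7) - 1 = (s - (s+7))/(s+7) = -7/(s+7)

Final answer: -7/(s+7)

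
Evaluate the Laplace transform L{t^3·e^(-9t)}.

L{t^n·e^(at)} = n!/(s-a)^(n+1), so L{t^3·e^(-9t)} = 6/(s+9)^4

Final answer: 6/(s+9)^4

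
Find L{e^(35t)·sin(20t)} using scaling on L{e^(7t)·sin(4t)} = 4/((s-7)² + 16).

Scaling with a=5: L{e^(35t)·sin(20t)} = (1/5) · 4/((s/5-7)² + 16). Simplifying: 20/((s-35)² + 400)

Final answer: 20/((s-35)² + 400)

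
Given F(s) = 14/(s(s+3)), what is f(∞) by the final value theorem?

f(∞) = lim_{s→0} s·14/(s(s+3)) = lim_{s→0} 14/(s+3) = 14/3 = 14/3

Final answer: 14/3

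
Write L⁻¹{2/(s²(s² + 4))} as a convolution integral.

2/(s²(s² + 4)) = (1/s²)·(2/(s² + 4)) = L{t}·L{sin(2t)}. So f(t) = t*(sin(2t)) = ∫₀ᵗ τ·sin(2(t-τ)) dτ

Final answer: ∫₀ᵗ τ·sin(2(t-τ)) dτ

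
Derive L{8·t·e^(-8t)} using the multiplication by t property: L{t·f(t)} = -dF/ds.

Using L{t^n·e^(at)} = n!/(s-a)^(n+1), L{t·e^(-8t)} = 1/(s+8)^2, so L{8·t·e^(-8t)} = 8·1/(s+8)^2 = 8/(s+8)^2

Final answer: 8/(s+8)^2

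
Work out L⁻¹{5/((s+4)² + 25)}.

Form: b/((s-a)² + b²) → e^(at)sin(bt). With a=-4, b=5

Final answer: e^(-4t)·sin(5t)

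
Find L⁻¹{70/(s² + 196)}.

This is the form c·a/(s² + a²) with a = 14, c = 5. L⁻¹ = 5·sin(14t)

Final answer: 5·sin(14t)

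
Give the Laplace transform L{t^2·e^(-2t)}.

L{t^n·e^(at)} = n!/(s-a)^(n+1), so L{t^2·e^(-2t)} = 2/(s+2)^3

Final answer: 2/(s+2)^3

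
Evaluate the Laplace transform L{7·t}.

L{t^n} = n!/s^(n+1), so L{t} = 1/s^2. Then L{7·t} = 7·1/s^2 = 7/s^2

Final answer: 7/s^2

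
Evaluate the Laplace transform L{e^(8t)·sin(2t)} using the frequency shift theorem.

Frequency shift: L{e^(at)f(t)} = F(s-a). L{e^(8t)·sin(2t)} = 2/((s-8)² + 4)

Final answer: 2/((s-8)² + 4)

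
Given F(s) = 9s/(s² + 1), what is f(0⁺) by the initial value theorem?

f(0⁺) = lim_{s→∞} s·9s/(s² + 1) = lim_{s→∞} 9s²/(s² + 1) = 9

Final answer: 9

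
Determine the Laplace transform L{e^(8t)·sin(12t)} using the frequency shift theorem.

Frequency shift: L{e^(at)f(t)} = F(s-a). L{e^(8t)·sin(12t)} = 12/((s-8)² + 144)

Final answer: 12/((s-8)² + 144)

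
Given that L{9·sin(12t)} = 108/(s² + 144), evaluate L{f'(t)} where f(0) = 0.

L{f'(t)} = s·F(s) - f(0) = s·108/(s² + 144) - 0 = 108s/(s² + 144)

Final answer: 108s/(s² + 144)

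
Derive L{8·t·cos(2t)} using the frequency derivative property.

L{cos(2t)} = s/(s² + 4). Derivative: d/ds[s/(s² + 4)] = [(s² + 4) - s·2s]/(s² + 4)² = (4 - s²)/(s² + 4)². So L{t·cos(2t)} = -F'(s) = (s² - 4)/(s² + 4)². Then L{8·t·cos(2t)} = 8·(s² - 4)/(s² + 4)²

Final answer: 8·(s² - 4)/(s² + 4)²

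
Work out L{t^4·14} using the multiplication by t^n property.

L{14} = 14/s. d^1/ds^1[1/s] = -1/s². d^2/ds^2[1/s] = 2/s^3. d^3/ds^3[1/s] = -6/s^4. d^4/ds^4[1/s] = 24/s^5. So L{t^4} = (-1)^{4}·24/s^5 = 24/s^5. Then L{t^4·14} = 14·24/s^5 = 336/s^5

Final answer: 336/s^5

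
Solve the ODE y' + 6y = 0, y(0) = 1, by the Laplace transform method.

L{y'} + 6L{y} = 0. sY - 1 + 6Y = 0. Y(s+6) = 1. Y = 1/(s+6)

Final answer: y(t) = e^(-6t)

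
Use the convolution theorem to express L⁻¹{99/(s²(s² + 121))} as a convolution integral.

99/(s²(s² + 121)) = (1/s²)·(99/(s² + 121)) = L{t}·L{9·sin(11t)}. So f(t) = t*(9·sin(11t)) = ∫₀ᵗ 9τ·sin(11(t-τ)) dτ

Final answer: ∫₀ᵗ 9τ·sin(11(t-τ)) dτ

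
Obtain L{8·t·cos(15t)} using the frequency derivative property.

L{cos(15t)} = s/(s² + 225). Derivative: d/ds[s/(s² + 225)] = [(s² + 225) - s·2s]/(s² + 225)² = (225 - s²)/(s² + 225)². So L{t·cos(15t)} = -F'(s) = (s² - 225)/(s² + 225)². Then L{8·t·cos(15t)} = 8·(s² - 225)/(s² + 225)²

Final answer: 8·(s² - 225)/(s² + 225)²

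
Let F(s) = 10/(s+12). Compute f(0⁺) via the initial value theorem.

f(0⁺) = lim_{s→∞} s·10/(s+12) = lim_{s→∞} 10s/(s+12) = 10

Final answer: 10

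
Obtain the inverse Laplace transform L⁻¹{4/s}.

L⁻¹{c/s} = c, so L⁻¹{4/s} = 4

Final answer: 4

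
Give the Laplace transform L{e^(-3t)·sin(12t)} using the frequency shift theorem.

Frequency shift: L{e^(at)f(t)} = F(s-a). L{e^(-3t)·sin(12t)} = 12/((s+3)² + 144)

Final answer: 12/((s+3)² + 144)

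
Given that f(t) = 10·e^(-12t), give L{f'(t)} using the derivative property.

f(0) = 10, F(s) = 10/(s+12). L{f'(t)} = s·F(s) - f(0) = 10s/(s+12) - 10 = (10s - 10(s+12))/(s+12) = -120/(s+12)

Final answer: -120/(s+12)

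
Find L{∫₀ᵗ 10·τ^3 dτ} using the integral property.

L{∫₀ᵗ f(τ)dτ} = F(s)/s with f(t) = 10t^3. F(s) = 60/s^4, so L{∫₀ᵗ 10·τ^3 dτ} = (60/s^4)/s = 60/s^5. (Check: ∫₀ᵗ 10·τ^3 dτ = 10t^4/4.)

Final answer: 60/s^5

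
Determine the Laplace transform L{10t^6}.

L{10t^6} = 10 · L{t^6} = 10 · 720/s^7 = 7200/s^7

Final answer: 7200/s^7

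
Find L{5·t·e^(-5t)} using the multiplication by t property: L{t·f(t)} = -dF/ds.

Using L{t^n·e^(at)} = n!/(s-a)^(n+1), L{t·e^(-5t)} = 1/(s+5)^2, so L{5·t·e^(-5t)} = 5·1/(s+5)^2 = 5/(s+5)^2

Final answer: 5/(s+5)^2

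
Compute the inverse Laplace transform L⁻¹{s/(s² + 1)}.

L⁻¹{s/(s² + 1)} = cos(t)

Final answer: cos(t)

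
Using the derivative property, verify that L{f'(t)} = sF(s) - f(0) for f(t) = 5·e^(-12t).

f'(t) = -60e^(-12t). Direct: L{f'(t)} = -60/(s+12). Property: s·5/(s+12) - 5 = (5s - 5(s+12))/(s+12) = -60/(s+12). ✓

Final answer: -60/(s+12)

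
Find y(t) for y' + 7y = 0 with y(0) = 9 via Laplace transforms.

L{y'} + 7L{y} = 0. sY - 9 + 7Y = 0. Y(s+7) = 9. Y = 9/(s+7)

Final answer: y(t) = 9e^(-7t)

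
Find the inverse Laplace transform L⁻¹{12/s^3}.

L⁻¹{n!/s^(n+1)} = t^n with n=2. So L⁻¹{2/s^3} = t^2, and L⁻¹{12/s^3} = (12/2)·t^2 = 6·t^2

Final answer: 6·t^2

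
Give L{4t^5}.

L{t^n} = n!/s^(n+1). So L{4t^5} = 4·5!/s^6 = 480/s^6

Final answer: 480/s^6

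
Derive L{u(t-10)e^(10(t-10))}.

u(t-a)f(t-a) with f(t)=e^(10t). L{e^(10t)} = 1/(s-10). By time shift: e^(-10s)/(s-10)

Final answer: e^(-10s)/(s-10)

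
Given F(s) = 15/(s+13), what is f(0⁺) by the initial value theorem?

f(0⁺) = lim_{s→∞} s·15/(s+13) = lim_{s→∞} 15s/(s+13) = 15

Final answer: 15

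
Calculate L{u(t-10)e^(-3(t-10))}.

u(t-a)f(t-a) with f(t)=e^(-3t). L{e^(-3t)} = 1/(s+3). By time shift: e^(-10s)/(s+3)

Final answer: e^(-10s)/(s+3)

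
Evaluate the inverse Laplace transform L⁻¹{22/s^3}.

L⁻¹{n!/s^(n+1)} = t^n with n=2. So L⁻¹{2/s^3} = t^2, and L⁻¹{22/s^3} = (22/2)·t^2 = 11·t^2

Final answer: 11·t^2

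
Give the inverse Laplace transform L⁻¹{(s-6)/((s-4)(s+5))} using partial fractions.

Using partial fractions, f(t) = (-2e^(4t) + 11e^(-5t))/9

Final answer: (-2e^(4t) + 11e^(-5t))/9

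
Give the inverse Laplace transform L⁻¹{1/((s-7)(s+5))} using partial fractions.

Decompose: A/(s-7) + B/(s+5). A = 1/12, B = -1/12. f(t) = (e^(7t) - e^(-5t))/12

Final answer: (e^(7t) - e^(-5t))/12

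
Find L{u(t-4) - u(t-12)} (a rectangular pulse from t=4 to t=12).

L{u(t-a)} = e^(-as)/s. L{u(t-4) - u(t-12)} = (e^(-4s) - e^(-12s))/s

Final answer: (e^(-4s) - e^(-12s))/s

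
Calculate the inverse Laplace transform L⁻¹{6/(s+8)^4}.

L⁻¹{n!/(s-a)^(n+1)} = t^n·e^(at), so L⁻¹{6/(s+8)^4} = t^3·e^(-8t)

Final answer: t^3·e^(-8t)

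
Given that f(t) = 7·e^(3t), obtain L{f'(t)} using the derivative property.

f(0) = 7, F(s) = 7/(s-3). L{f'(t)} = s·F(s) - f(0) = 7s/(s-3) - 7 = (7s - 7(s-3))/(s-3) = 21/(s-3)

Final answer: 21/(s-3)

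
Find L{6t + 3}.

L{6t + 3} = 6·L{t} + 3·L{1} = 6/s² + 3/s

Final answer: 6/s² + 3/s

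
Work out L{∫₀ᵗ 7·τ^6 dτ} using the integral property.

L{∫₀ᵗ f(τ)dτ} = F(s)/s with f(t) = 7t^6. F(s) = 5040/s^7, so L{∫₀ᵗ 7·τ^6 dτ} = (5040/s^7)/s = 5040/s^8. (Check: ∫₀ᵗ 7·τ^6 dτ = 7t^7/7.)

Final answer: 5040/s^8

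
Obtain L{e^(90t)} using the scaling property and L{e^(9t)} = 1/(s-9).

Using L{f(at)} = (1/a)F(s/a) with a=10 and f(t) = e^(9t): L{e^(90t)} = (1/10) · 1/((s/10)-9) = (1/10) · 10/(s-90) = 1/(s-90)

Final answer: 1/(s-90)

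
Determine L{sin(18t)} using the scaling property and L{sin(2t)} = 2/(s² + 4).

Using L{f(at)} = (1/a)F(s/a) with a=9: L{sin(18t)} = (1/9) · 2/((s/9)² + 4) = (1/9) · 2·81/(s² + 324) = 18/(s² + 324)

Final answer: 18/(s² + 324)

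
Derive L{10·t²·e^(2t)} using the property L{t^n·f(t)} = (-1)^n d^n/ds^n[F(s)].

L{e^(2t)} = 1/(s-2). d/ds[1/(s-2)] = -1/(s-2)². d²/ds²[1/(s-2)] = 2/(s-2)³. So L{t²·e^(2t)} = (-1)² · 2/(s-2)³ = 2/(s-2)³. Then L{10·t²·e^(2t)} = 10·2/(s-2)³ = 20/(s-2)³

Final answer: 20/(s-2)³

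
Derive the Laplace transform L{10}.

L{10} = 10 · L{1} = 10/s

Final answer: 10/s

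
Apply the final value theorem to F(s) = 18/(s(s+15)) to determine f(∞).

f(∞) = lim_{s→0} s·18/(s(s+15)) = lim_{s→0} 18/(s+15) = 18/15 = 6/5

Final answer: 6/5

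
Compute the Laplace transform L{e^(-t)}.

L{e^(at)} = 1/(s-a), so L{e^(-t)} = 1/(s+1)

Final answer: 1/(s+1)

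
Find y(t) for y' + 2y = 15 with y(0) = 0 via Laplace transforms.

sY + 2Y = 15/s. Y = 15/(s(s+2)). Partial fractions: Y = 15/2/s - 15/2/(s+2)

Final answer: y(t) = 15/2(1 - e^(-2t))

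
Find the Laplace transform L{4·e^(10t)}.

L{e^(at)} = 1/(s-a), so L{e^(10t)} = 1/(s-10). Then L{4·e^(10t)} = 4/(s-10)

Final answer: 4/(s-10)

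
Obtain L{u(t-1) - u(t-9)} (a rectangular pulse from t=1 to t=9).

L{u(t-a)} = e^(-as)/s. L{u(t-1) - u(t-9)} = (e^(-s) - e^(-9s))/s

Final answer: (e^(-s) - e^(-9s))/s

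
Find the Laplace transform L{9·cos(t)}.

L{cos(ωt)} = s/(s² + ω²), so L{cos(t)} = s/(s² + 1). Then L{9·cos(t)} = 9·s/(s² + 1) = 9s/(s² + 1)

Final answer: 9s/(s² + 1)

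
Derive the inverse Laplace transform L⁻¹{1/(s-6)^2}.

L⁻¹{n!/(s-a)^(n+1)} = t^n·e^(at), so L⁻¹{1/(s-6)^2} = t·e^(6t)

Final answer: t·e^(6t)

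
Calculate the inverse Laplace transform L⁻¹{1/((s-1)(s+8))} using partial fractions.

Decompose: A/(s-1) + B/(s+8). A = 1/9, B = -1/9. f(t) = (e^t - e^(-8t))/9

Final answer: (e^t - e^(-8t))/9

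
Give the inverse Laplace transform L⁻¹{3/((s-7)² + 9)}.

Using frequency shift, L⁻¹{3/((s-7)² + 9)} = e^(7t)·sin(3t)

Final answer: e^(7t)·sin(3t)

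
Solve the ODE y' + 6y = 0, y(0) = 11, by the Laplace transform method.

L{y'} + 6L{y} = 0. sY - 11 + 6Y = 0. Y(s+6) = 11. Y = 11/(s+6)

Final answer: y(t) = 11e^(-6t)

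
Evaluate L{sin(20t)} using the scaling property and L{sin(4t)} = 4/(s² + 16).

Using L{f(at)} = (1/a)F(s/a) with a=5: L{sin(20t)} = (1/5) · 4/((s/5)² + 16) = (1/5) · 4·25/(s² + 400) = 20/(s² + 400)

Final answer: 20/(s² + 400)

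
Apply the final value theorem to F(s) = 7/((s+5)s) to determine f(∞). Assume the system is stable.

f(∞) = lim_{s→0} sF(s) = lim_{s→0} 7/(s+5) = 7/5

Final answer: 7/5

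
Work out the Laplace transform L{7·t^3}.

L{t^n} = n!/s^(n+1), so L{t^3} = 6/s^4. Then L{7·t^3} = 7·6/s^4 = 42/s^4

Final answer: 42/s^4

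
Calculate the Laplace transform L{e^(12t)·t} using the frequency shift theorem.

L{e^(at)·t^n} = n!/(s-a)^(n+1), so L{e^(12t)·t} = 1/(s-12)^2

Final answer: 1/(s-12)^2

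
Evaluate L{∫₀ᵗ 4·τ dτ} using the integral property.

L{∫₀ᵗ f(τ)dτ} = F(s)/s with f(t) = 4t. F(s) = 4/s^2, so L{∫₀ᵗ 4·τ dτ} = (4/s^2)/s = 4/s^3. (Check: ∫₀ᵗ 4·τ dτ = 4t^2/2.)

Final answer: 4/s^3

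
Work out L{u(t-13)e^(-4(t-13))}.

u(t-a)f(t-a) with f(t)=e^(-4t). L{e^(-4t)} = 1/(s+4). By time shift: e^(-13s)/(s+4)

Final answer: e^(-13s)/(s+4)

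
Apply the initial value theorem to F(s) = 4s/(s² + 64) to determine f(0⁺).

f(0⁺) = lim_{s→∞} s·4s/(s² + 64) = lim_{s→∞} 4s²/(s² + 64) = 4

Final answer: 4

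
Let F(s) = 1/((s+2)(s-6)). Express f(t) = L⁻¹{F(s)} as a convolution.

1/((s+2)(s-6)) = (1/(s+2))·(1/(s-6)) = L{e^(-2t)}·L{e^(6t)}. So f(t) = e^(-2t)*e^(6t) = ∫₀ᵗ e^(-2τ)·e^(6(t-τ)) dτ

Final answer: ∫₀ᵗ e^(-2τ)·e^(6(t-τ)) dτ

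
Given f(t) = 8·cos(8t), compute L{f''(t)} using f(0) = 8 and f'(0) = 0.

F(s) = 8s/(s² + 64). L{f''(t)} = s²F(s) - sf(0) - f'(0) = 8s³/(s² + 64) - 8s = (8s³ - 8s(s² + 64))/(s² + 64) = -512s/(s² + 64)

Final answer: -512s/(s² + 64)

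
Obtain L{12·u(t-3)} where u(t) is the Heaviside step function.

L{u(t-a)} = e^(-as)/s. Here a=3, so L{u(t-3)} = e^(-3s)/s, and L{12·u(t-3)} = 12·e^(-3s)/s

Final answer: 12·e^(-3s)/s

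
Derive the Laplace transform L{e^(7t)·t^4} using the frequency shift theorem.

L{e^(at)·t^n} = n!/(s-a)^(n+1), so L{e^(7t)·t^4} = 24/(s-7)^5

Final answer: 24/(s-7)^5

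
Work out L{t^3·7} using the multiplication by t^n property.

L{7} = 7/s. d^1/ds^1[1/s] = -1/s². d^2/ds^2[1/s] = 2/s^3. d^3/ds^3[1/s] = -6/s^4. So L{t^3} = (-1)^{3}·-6/s^4 = 6/s^4. Then L{t^3·7} = 7·6/s^4 = 42/s^4

Final answer: 42/s^4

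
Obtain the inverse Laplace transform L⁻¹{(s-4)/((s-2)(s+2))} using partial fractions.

Using partial fractions, f(t) = (-2e^(2t) + 6e^(-2t))/4

Final answer: (-2e^(2t) + 6e^(-2t))/4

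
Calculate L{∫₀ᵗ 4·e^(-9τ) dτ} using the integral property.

L{∫₀ᵗ f(τ)dτ} = F(s)/s with F(s) = 4/(s+9), so L{∫₀ᵗ 4·e^(-9τ) dτ} = 4/(s(s+9))

Final answer: 4/(s(s+9))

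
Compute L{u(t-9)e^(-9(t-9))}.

u(t-a)f(t-a) with f(t)=e^(-9t). L{e^(-9t)} = 1/(s+9). By time shift: e^(-9s)/(s+9)

Final answer: e^(-9s)/(s+9)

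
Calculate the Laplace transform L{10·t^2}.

L{t^n} = n!/s^(n+1), so L{t^2} = 2/s^3. Then L{10·t^2} = 10·2/s^3 = 20/s^3

Final answer: 20/s^3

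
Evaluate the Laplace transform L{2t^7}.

L{2t^7} = 2 · L{t^7} = 2 · 5040/s^8 = 10080/s^8

Final answer: 10080/s^8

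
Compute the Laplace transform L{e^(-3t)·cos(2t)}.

L{e^(at)·cos(ωt)} = (s-a)/((s-a)² + ω²), so L{e^(-3t)·cos(2t)} = (s+3)/((s+3)² + 4)

Final answer: (s+3)/((s+3)² + 4)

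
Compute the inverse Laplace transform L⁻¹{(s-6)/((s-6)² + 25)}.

Using frequency shift, L⁻¹{(s-6)/((s-6)² + 25)} = e^(6t)·cos(5t)

Final answer: e^(6t)·cos(5t)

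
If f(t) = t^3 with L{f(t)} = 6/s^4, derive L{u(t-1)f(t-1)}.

Time shift theorem: L{u(t-a)f(t-a)} = e^(-as)F(s). Here a=1, F(s) = 6/s^4, so L{u(t-1)f(t-1)} = e^(-s)·6/s^4

Final answer: e^(-s)·6/s^4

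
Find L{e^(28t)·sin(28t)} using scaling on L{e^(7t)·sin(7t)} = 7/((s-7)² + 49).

Scaling with a=4: L{e^(28t)·sin(28t)} = (1/4) · 7/((s/4-7)² + 49). Simplifying: 28/((s-28)² + 784)

Final answer: 28/((s-28)² + 784)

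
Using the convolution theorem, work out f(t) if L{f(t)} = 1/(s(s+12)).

1/(s(s+12)) = (1/s)·(1/(s+12)) = L{1}·L{e^(-12t)}. By convolution, f(t) = 1*e^(-12t) = ∫₀ᵗ 1·e^(-12τ) dτ = (1 - e^(-12t))/12

Final answer: (1 - e^(-12t))/12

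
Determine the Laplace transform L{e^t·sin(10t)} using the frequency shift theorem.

Frequency shift: L{e^(at)f(t)} = F(s-a). L{e^t·sin(10t)} = 10/((s-1)² + 100)

Final answer: 10/((s-1)² + 100)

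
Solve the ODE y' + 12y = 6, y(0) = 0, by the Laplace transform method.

sY + 12Y = 6/s. Y = 6/(s(s+12)). Partial fractions: Y = 1/2/s - 1/2/(s+12)

Final answer: y(t) = 1/2(1 - e^(-12t))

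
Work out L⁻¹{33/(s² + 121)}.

This is the form c·a/(s² + a²) with a = 11, c = 3. L⁻¹ = 3·sin(11t)

Final answer: 3·sin(11t)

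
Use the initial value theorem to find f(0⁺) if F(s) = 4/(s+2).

f(0⁺) = lim_{s→∞} s·4/(s+2) = lim_{s→∞} 4s/(s+2) = 4

Final answer: 4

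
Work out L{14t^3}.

L{t^n} = n!/s^(n+1). So L{14t^3} = 14·3!/s^4 = 84/s^4

Final answer: 84/s^4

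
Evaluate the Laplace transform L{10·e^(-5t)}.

L{e^(at)} = 1/(s-a), so L{e^(-5t)} = 1/(s+5). Then L{10·e^(-5t)} = 10/(s+5)

Final answer: 10/(s+5)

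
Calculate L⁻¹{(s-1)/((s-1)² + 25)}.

Using frequency shift: L⁻¹{(s-a)/((s-a)² + b²)} = e^(at)cos(bt). Here a=1, b=5

Final answer: e^t·cos(5t)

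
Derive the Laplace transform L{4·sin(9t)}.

L{sin(ωt)} = ω/(s² + ω²), so L{sin(9t)} = 9/(s² + 81). Then L{4·sin(9t)} = 4·9/(s² + 81) = 36/(s² + 81)

Final answer: 36/(s² + 81)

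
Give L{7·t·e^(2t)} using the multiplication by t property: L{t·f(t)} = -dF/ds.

Using L{t^n·e^(at)} = n!/(s-a)^(n+1), L{t·e^(2t)} = 1/(s-2)^2, so L{7·t·e^(2t)} = 7·1/(s-2)^2 = 7/(s-2)^2

Final answer: 7/(s-2)^2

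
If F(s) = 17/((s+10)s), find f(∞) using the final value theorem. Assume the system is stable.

f(∞) = lim_{s→0} sF(s) = lim_{s→0} 17/(s+10) = 17/10

Final answer: 17/10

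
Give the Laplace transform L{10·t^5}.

L{t^n} = n!/s^(n+1), so L{t^5} = 120/s^6. Then L{10·t^5} = 10·120/s^6 = 1200/s^6

Final answer: 1200/s^6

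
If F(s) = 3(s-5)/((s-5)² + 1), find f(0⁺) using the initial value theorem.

f(0⁺) = lim_{s→∞} sF(s) = lim_{s→∞} 3s(s-5)/((s-5)² + 1) = 3

Final answer: 3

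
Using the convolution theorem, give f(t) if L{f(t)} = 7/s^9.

7/s^9 = (7/s)·(1/s^8) = L{7}·L{t^7/5040}. By convolution, f(t) = 7*t^7/5040 = ∫₀ᵗ 7·τ^7/5040 dτ = 7·t^8/40320

Final answer: 7·t^8/40320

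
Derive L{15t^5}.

L{t^n} = n!/s^(n+1). So L{15t^5} = 15·5!/s^6 = 1800/s^6

Final answer: 1800/s^6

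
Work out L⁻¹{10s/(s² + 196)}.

This is the form c·s/(s² + a²) with a = 14, c = 10. L⁻¹ = 10·cos(14t)

Final answer: 10·cos(14t)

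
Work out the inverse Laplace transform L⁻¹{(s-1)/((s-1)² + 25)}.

Using frequency shift, L⁻¹{(s-1)/((s-1)² + 25)} = e^t·cos(5t)

Final answer: e^t·cos(5t)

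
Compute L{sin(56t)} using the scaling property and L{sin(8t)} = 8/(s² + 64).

Using L{f(at)} = (1/a)F(s/a) with a=7: L{sin(56t)} = (1/7) · 8/((s/7)² + 64) = (1/7) · 8·49/(s² + 3136) = 56/(s² + 3136)

Final answer: 56/(s² + 3136)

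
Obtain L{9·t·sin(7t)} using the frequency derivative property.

L{sin(7t)} = 7/(s² + 49). By L{t·f(t)} = -F'(s): -d/ds[7/(s² + 49)] = -(7)·(-2s)/(s² + 49)² = 14s/(s² + 49)². Then L{9·t·sin(7t)} = 9·14s/(s² + 49)² = 126s/(s² + 49)²

Final answer: 126s/(s² + 49)²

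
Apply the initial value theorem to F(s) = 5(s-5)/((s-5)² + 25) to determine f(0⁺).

f(0⁺) = lim_{s→∞} sF(s) = lim_{s→∞} 5s(s-5)/((s-5)² + 25) = 5

Final answer: 5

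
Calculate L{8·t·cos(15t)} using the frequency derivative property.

L{cos(15t)} = s/(s² + 225). Derivative: d/ds[s/(s² + 225)] = [(s² + 225) - s·2s]/(s² + 225)² = (225 - s²)/(s² + 225)². So L{t·cos(15t)} = -F'(s) = (s² - 225)/(s² + 225)². Then L{8·t·cos(15t)} = 8·(s² - 225)/(s² + 225)²

Final answer: 8·(s² - 225)/(s² + 225)²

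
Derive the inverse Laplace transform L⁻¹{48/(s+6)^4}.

L⁻¹{n!/(s-a)^(n+1)} = t^n·e^(at) with n=3, a=-6. So L⁻¹{6/(s+6)^4} = t^3·e^(-6t), and L⁻¹{48/(s+6)^4} = (48/6)·t^3·e^(-6t) = 8·t^3·e^(-6t)

Final answer: 8·t^3·e^(-6t)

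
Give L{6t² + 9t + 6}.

L{6t² + 9t + 6} = 6·2/s³ + 9/s² + 6/s = 12/s³ + 9/s² + 6/s

Final answer: 12/s³ + 9/s² + 6/s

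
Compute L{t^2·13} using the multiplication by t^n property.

L{13} = 13/s. d^1/ds^1[1/s] = -1/s². d^2/ds^2[1/s] = 2/s^3. So L{t^2} = (-1)^{2}·2/s^3 = 2/s^3. Then L{t^2·13} = 13·2/s^3 = 26/s^3

Final answer: 26/s^3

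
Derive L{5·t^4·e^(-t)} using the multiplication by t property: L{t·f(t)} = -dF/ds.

Using L{t^n·e^(at)} = n!/(s-a)^(n+1), L{t^4·e^(-t)} = 24/(s+1)^5, so L{5·t^4·e^(-t)} = 5·24/(s+1)^5 = 120/(s+1)^5

Final answer: 120/(s+1)^5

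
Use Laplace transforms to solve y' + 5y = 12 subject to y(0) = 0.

sY + 5Y = 12/s. Y = 12/(s(s+5)). Partial fractions: Y = 12/5/s - 12/5/(s+5)

Final answer: y(t) = 12/5(1 - e^(-5t))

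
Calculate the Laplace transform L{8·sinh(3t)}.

L{sinh(ωt)} = ω/(s² - ω²), so L{sinh(3t)} = 3/(s² - 9). Then L{8·sinh(3t)} = 8·3/(s² - 9) = 24/(s² - 9)

Final answer: 24/(s² - 9)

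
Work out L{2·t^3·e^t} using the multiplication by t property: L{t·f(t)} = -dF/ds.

Using L{t^n·e^(at)} = n!/(s-a)^(n+1), L{t^3·e^t} = 6/(s-1)^4, so L{2·t^3·e^t} = 2·6/(s-1)^4 = 12/(s-1)^4

Final answer: 12/(s-1)^4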